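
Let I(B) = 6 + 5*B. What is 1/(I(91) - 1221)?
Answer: -1/760 ≈ -0.0013158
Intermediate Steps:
1/(I(91) - 1221) = 1/((6 + 5*91) - 1221) = 1/((6 + 455) - 1221) = 1/(461 - 1221) = 1/(-760) = -1/760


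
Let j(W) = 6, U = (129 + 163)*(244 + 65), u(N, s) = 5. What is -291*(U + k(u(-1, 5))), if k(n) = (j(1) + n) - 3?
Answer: -26258676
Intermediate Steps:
U = 90228 (U = 292*309 = 90228)
k(n) = 3 + n (k(n) = (6 + n) - 3 = 3 + n)
-291*(U + k(u(-1, 5))) = -291*(90228 + (3 + 5)) = -291*(90228 + 8) = -291*90236 = -26258676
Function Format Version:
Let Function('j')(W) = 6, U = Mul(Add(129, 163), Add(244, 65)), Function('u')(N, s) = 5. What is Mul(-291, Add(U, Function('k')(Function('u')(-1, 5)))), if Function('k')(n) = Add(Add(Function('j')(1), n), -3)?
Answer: -26258676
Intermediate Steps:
U = 90228 (U = Mul(292, 309) = 90228)
Function('k')(n) = Add(3, n) (Function('k')(n) = Add(Add(6, n), -3) = Add(3, n))
Mul(-291, Add(U, Function('k')(Function('u')(-1, 5)))) = Mul(-291, Add(90228, Add(3, 5))) = Mul(-291, Add(90228, 8)) = Mul(-291, 90236) = -26258676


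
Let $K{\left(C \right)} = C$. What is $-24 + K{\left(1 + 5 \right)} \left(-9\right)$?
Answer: $-78$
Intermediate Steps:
$-24 + K{\left(1 + 5 \right)} \left(-9\right) = -24 + \left(1 + 5\right) \left(-9\right) = -24 + 6 \left(-9\right) = -24 - 54 = -78$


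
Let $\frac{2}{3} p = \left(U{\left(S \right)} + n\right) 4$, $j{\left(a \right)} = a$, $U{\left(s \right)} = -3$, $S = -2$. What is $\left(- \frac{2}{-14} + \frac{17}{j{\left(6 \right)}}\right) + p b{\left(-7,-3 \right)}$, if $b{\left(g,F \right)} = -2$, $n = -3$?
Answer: $\frac{3149}{42} \approx 74.976$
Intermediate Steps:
$p = -36$ ($p = \frac{3 \left(-3 - 3\right) 4}{2} = \frac{3 \left(\left(-6\right) 4\right)}{2} = \frac{3}{2} \left(-24\right) = -36$)
$\left(- \frac{2}{-14} + \frac{17}{j{\left(6 \right)}}\right) + p b{\left(-7,-3 \right)} = \left(- \frac{2}{-14} + \frac{17}{6}\right) - -72 = \left(\left(-2\right) \left(- \frac{1}{14}\right) + 17 \cdot \frac{1}{6}\right) + 72 = \left(\frac{1}{7} + \frac{17}{6}\right) + 72 = \frac{125}{42} + 72 = \frac{3149}{42}$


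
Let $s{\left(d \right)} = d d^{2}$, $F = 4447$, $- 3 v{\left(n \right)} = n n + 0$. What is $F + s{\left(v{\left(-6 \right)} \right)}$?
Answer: $2719$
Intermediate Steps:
$v{\left(n \right)} = - \frac{n^{2}}{3}$ ($v{\left(n \right)} = - \frac{n n + 0}{3} = - \frac{n^{2} + 0}{3} = - \frac{n^{2}}{3}$)
$s{\left(d \right)} = d^{3}$
$F + s{\left(v{\left(-6 \right)} \right)} = 4447 + \left(- \frac{\left(-6\right)^{2}}{3}\right)^{3} = 4447 + \left(\left(- \frac{1}{3}\right) 36\right)^{3} = 4447 + \left(-12\right)^{3} = 4447 - 1728 = 2719$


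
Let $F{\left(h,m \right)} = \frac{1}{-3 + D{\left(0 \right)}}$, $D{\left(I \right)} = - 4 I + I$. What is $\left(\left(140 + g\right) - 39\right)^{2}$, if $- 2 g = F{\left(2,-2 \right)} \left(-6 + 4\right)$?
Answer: $\frac{91204}{9} \approx 10134.0$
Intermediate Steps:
$D{\left(I \right)} = - 3 I$
$F{\left(h,m \right)} = - \frac{1}{3}$ ($F{\left(h,m \right)} = \frac{1}{-3 - 0} = \frac{1}{-3 + 0} = \frac{1}{-3} = - \frac{1}{3}$)
$g = - \frac{1}{3}$ ($g = - \frac{\left(- \frac{1}{3}\right) \left(-6 + 4\right)}{2} = - \frac{\left(- \frac{1}{3}\right) \left(-2\right)}{2} = \left(- \frac{1}{2}\right) \frac{2}{3} = - \frac{1}{3} \approx -0.33333$)
$\left(\left(140 + g\right) - 39\right)^{2} = \left(\left(140 - \frac{1}{3}\right) - 39\right)^{2} = \left(\frac{419}{3} - 39\right)^{2} = \left(\frac{302}{3}\right)^{2} = \frac{91204}{9}$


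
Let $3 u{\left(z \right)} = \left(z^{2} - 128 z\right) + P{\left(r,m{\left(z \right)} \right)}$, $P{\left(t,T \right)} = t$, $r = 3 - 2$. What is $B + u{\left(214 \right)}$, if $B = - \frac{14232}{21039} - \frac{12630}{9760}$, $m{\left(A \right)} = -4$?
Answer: $\frac{41978673317}{6844688} \approx 6133.0$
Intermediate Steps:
$r = 1$
$u{\left(z \right)} = \frac{1}{3} - \frac{128 z}{3} + \frac{z^{2}}{3}$ ($u{\left(z \right)} = \frac{\left(z^{2} - 128 z\right) + 1}{3} = \frac{1 + z^{2} - 128 z}{3} = \frac{1}{3} - \frac{128 z}{3} + \frac{z^{2}}{3}$)
$B = - \frac{13487563}{6844688}$ ($B = \left(-14232\right) \frac{1}{21039} - \frac{1263}{976} = - \frac{4744}{7013} - \frac{1263}{976} = - \frac{13487563}{6844688} \approx -1.9705$)
$B + u{\left(214 \right)} = - \frac{13487563}{6844688} + \left(\frac{1}{3} - \frac{27392}{3} + \frac{214^{2}}{3}\right) = - \frac{13487563}{6844688} + \left(\frac{1}{3} - \frac{27392}{3} + \frac{1}{3} \cdot 45796\right) = - \frac{13487563}{6844688} + \left(\frac{1}{3} - \frac{27392}{3} + \frac{45796}{3}\right) = - \frac{13487563}{6844688} + 6135 = \frac{41978673317}{6844688}$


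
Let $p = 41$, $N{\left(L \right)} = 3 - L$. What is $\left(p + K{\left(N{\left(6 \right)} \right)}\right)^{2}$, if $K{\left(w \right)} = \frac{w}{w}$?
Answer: $1764$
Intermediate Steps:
$K{\left(w \right)} = 1$
$\left(p + K{\left(N{\left(6 \right)} \right)}\right)^{2} = \left(41 + 1\right)^{2} = 42^{2} = 1764$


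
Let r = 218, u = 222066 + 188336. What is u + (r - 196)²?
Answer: 410886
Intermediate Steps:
u = 410402
u + (r - 196)² = 410402 + (218 - 196)² = 410402 + 22² = 410402 + 484 = 410886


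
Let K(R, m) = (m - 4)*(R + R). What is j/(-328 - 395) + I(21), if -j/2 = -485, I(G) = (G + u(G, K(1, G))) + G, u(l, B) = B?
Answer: 53978/723 ≈ 74.658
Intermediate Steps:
K(R, m) = 2*R*(-4 + m) (K(R, m) = (-4 + m)*(2*R) = 2*R*(-4 + m))
I(G) = -8 + 4*G (I(G) = (G + 2*1*(-4 + G)) + G = (G + (-8 + 2*G)) + G = (-8 + 3*G) + G = -8 + 4*G)
j = 970 (j = -2*(-485) = 970)
j/(-328 - 395) + I(21) = 970/(-328 - 395) + (-8 + 4*21) = 970/(-723) + (-8 + 84) = 970*(-1/723) + 76 = -970/723 + 76 = 53978/723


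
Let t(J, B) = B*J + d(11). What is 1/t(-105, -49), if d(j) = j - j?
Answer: 1/5145 ≈ 0.00019436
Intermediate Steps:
d(j) = 0
t(J, B) = B*J (t(J, B) = B*J + 0 = B*J)
1/t(-105, -49) = 1/(-49*(-105)) = 1/5145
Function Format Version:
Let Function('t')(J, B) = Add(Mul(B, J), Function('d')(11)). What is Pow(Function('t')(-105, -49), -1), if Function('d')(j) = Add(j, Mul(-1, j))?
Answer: Rational(1, 5145) ≈ 0.00019436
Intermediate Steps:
Function('d')(j) = 0
Function('t')(J, B) = Mul(B, J) (Function('t')(J, B) = Add(Mul(B, J), 0) = Mul(B, J))
Pow(Function('t')(-105, -49), -1) = Pow(Mul(-49, -105), -1) = Pow(5145, -1) = Rational(1, 5145)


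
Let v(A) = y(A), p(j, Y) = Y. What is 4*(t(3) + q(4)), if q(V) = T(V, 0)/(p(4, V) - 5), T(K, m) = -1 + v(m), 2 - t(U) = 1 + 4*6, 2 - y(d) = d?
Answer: -96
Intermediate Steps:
y(d) = 2 - d
v(A) = 2 - A
t(U) = -23 (t(U) = 2 - (1 + 4*6) = 2 - (1 + 24) = 2 - 1*25 = 2 - 25 = -23)
T(K, m) = 1 - m (T(K, m) = -1 + (2 - m) = 1 - m)
q(V) = 1/(-5 + V) (q(V) = (1 - 1*0)/(V - 5) = (1 + 0)/(-5 + V) = 1/(-5 + V))
4*(t(3) + q(4)) = 4*(-23 + 1/(-5 + 4)) = 4*(-23 + 1/(-1)) = 4*(-23 - 1) = 4*(-24) = -96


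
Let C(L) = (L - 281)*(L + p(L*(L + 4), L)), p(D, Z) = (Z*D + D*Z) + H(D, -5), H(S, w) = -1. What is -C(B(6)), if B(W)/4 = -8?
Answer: -17959001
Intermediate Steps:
B(W) = -32 (B(W) = 4*(-8) = -32)
p(D, Z) = -1 + 2*D*Z (p(D, Z) = (Z*D + D*Z) - 1 = (D*Z + D*Z) - 1 = 2*D*Z - 1 = -1 + 2*D*Z)
C(L) = (-281 + L)*(-1 + L + 2*L**2*(4 + L)) (C(L) = (L - 281)*(L + (-1 + 2*(L*(L + 4))*L)) = (-281 + L)*(L + (-1 + 2*(L*(4 + L))*L)) = (-281 + L)*(L + (-1 + 2*L**2*(4 + L))) = (-281 + L)*(-1 + L + 2*L**2*(4 + L)))
-C(B(6)) = -(281 - 2247*(-32)**2 - 554*(-32)**3 - 282*(-32) + 2*(-32)**4) = -(281 - 2247*1024 - 554*(-32768) + 9024 + 2*1048576) = -(281 - 2300928 + 18153472 + 9024 + 2097152) = -1*17959001 = -17959001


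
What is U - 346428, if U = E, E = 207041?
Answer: -139387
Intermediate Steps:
U = 207041
U - 346428 = 207041 - 346428 = -139387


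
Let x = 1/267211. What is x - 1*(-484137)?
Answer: 129366731908/267211 ≈ 4.8414e+5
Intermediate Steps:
x = 1/267211 ≈ 3.7424e-6
x - 1*(-484137) = 1/267211 - 1*(-484137) = 1/267211 + 484137 = 129366731908/267211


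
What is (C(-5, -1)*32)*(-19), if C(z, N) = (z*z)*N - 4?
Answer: 17632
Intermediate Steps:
C(z, N) = -4 + N*z² (C(z, N) = z²*N - 4 = N*z² - 4 = -4 + N*z²)
(C(-5, -1)*32)*(-19) = ((-4 - 1*(-5)²)*32)*(-19) = ((-4 - 1*25)*32)*(-19) = ((-4 - 25)*32)*(-19) = -29*32*(-19) = -928*(-19) = 17632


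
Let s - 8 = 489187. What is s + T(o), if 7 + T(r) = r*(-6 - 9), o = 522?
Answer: 481358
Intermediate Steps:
T(r) = -7 - 15*r (T(r) = -7 + r*(-6 - 9) = -7 + r*(-15) = -7 - 15*r)
s = 489195 (s = 8 + 489187 = 489195)
s + T(o) = 489195 + (-7 - 15*522) = 489195 + (-7 - 7830) = 489195 - 7837 = 481358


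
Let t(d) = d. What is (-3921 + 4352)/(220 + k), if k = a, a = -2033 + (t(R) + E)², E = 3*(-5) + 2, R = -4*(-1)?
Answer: -431/1732 ≈ -0.24885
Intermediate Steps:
R = 4
E = -13 (E = -15 + 2 = -13)
a = -1952 (a = -2033 + (4 - 13)² = -2033 + (-9)² = -2033 + 81 = -1952)
k = -1952
(-3921 + 4352)/(220 + k) = (-3921 + 4352)/(220 - 1952) = 431/(-1732) = 431*(-1/1732) = -431/1732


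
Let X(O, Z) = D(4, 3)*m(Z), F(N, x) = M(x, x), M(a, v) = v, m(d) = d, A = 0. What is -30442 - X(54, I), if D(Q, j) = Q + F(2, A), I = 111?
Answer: -30886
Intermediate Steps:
F(N, x) = x
D(Q, j) = Q (D(Q, j) = Q + 0 = Q)
X(O, Z) = 4*Z
-30442 - X(54, I) = -30442 - 4*111 = -30442 - 1*444 = -30442 - 444 = -30886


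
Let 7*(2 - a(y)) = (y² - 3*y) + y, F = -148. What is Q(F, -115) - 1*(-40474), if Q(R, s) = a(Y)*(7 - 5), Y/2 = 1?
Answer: 40478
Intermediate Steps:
Y = 2 (Y = 2*1 = 2)
a(y) = 2 - y²/7 + 2*y/7 (a(y) = 2 - ((y² - 3*y) + y)/7 = 2 - (y² - 2*y)/7 = 2 + (-y²/7 + 2*y/7) = 2 - y²/7 + 2*y/7)
Q(R, s) = 4 (Q(R, s) = (2 - ⅐*2² + (2/7)*2)*(7 - 5) = (2 - ⅐*4 + 4/7)*2 = (2 - 4/7 + 4/7)*2 = 2*2 = 4)
Q(F, -115) - 1*(-40474) = 4 - 1*(-40474) = 4 + 40474 = 40478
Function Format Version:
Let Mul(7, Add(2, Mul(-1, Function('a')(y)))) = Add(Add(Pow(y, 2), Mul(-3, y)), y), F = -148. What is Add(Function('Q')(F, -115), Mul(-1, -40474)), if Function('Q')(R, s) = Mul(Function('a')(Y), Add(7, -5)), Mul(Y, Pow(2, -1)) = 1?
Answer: 40478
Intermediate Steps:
Y = 2 (Y = Mul(2, 1) = 2)
Function('a')(y) = Add(2, Mul(Rational(-1, 7), Pow(y, 2)), Mul(Rational(2, 7), y)) (Function('a')(y) = Add(2, Mul(Rational(-1, 7), Add(Add(Pow(y, 2), Mul(-3, y)), y))) = Add(2, Mul(Rational(-1, 7), Add(Pow(y, 2), Mul(-2, y)))) = Add(2, Add(Mul(Rational(-1, 7), Pow(y, 2)), Mul(Rational(2, 7), y))) = Add(2, Mul(Rational(-1, 7), Pow(y, 2)), Mul(Rational(2, 7), y)))
Function('Q')(R, s) = 4 (Function('Q')(R, s) = Mul(Add(2, Mul(Rational(-1, 7), Pow(2, 2)), Mul(Rational(2, 7), 2)), Add(7, -5)) = Mul(Add(2, Mul(Rational(-1, 7), 4), Rational(4, 7)), 2) = Mul(Add(2, Rational(-4, 7), Rational(4, 7)), 2) = Mul(2, 2) = 4)
Add(Function('Q')(F, -115), Mul(-1, -40474)) = Add(4, Mul(-1, -40474)) = Add(4, 40474) = 40478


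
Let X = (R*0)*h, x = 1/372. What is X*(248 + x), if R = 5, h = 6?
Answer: 0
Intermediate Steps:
x = 1/372 ≈ 0.0026882
X = 0 (X = (5*0)*6 = 0*6 = 0)
X*(248 + x) = 0*(248 + 1/372) = 0*(92257/372) = 0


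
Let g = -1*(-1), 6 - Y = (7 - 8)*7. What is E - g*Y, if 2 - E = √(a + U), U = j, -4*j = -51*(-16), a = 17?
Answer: -11 - I*√187 ≈ -11.0 - 13.675*I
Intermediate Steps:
Y = 13 (Y = 6 - (7 - 8)*7 = 6 - (-1)*7 = 6 - 1*(-7) = 6 + 7 = 13)
j = -204 (j = -(-51)*(-16)/4 = -¼*816 = -204)
g = 1
U = -204
E = 2 - I*√187 (E = 2 - √(17 - 204) = 2 - √(-187) = 2 - I*√187 ≈ 2.0 - 13.675*I)
E - g*Y = (2 - I*√187) - 13 = -11 - I*√187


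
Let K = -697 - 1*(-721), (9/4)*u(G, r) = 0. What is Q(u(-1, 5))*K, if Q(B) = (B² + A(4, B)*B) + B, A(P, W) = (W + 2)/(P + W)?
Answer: 0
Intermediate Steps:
A(P, W) = (2 + W)/(P + W)
u(G, r) = 0 (u(G, r) = (4/9)*0 = 0)
Q(B) = B + B² + B*(2 + B)/(4 + B) (Q(B) = (B² + ((2 + B)/(4 + B))*B) + B = (B² + B*(2 + B)/(4 + B)) + B = B + B² + B*(2 + B)/(4 + B))
K = 24 (K = -697 + 721 = 24)
Q(u(-1, 5))*K = (0*(6 + 0² + 6*0)/(4 + 0))*24 = (0*(6 + 0 + 0)/4)*24 = (0*(¼)*6)*24 = 0*24 = 0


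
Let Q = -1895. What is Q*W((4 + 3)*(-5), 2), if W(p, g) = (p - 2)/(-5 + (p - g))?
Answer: -70115/42 ≈ -1669.4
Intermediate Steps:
W(p, g) = (-2 + p)/(-5 + p - g)
Q*W((4 + 3)*(-5), 2) = -1895*(2 - (4 + 3)*(-5))/(5 + 2 - (4 + 3)*(-5)) = -1895*(2 - 7*(-5))/(5 + 2 - 7*(-5)) = -1895*(2 - 1*(-35))/(5 + 2 - 1*(-35)) = -1895*(2 + 35)/(5 + 2 + 35) = -1895*37/42 = -70115/42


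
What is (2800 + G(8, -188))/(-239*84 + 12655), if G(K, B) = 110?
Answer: -2910/7421 ≈ -0.39213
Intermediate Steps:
(2800 + G(8, -188))/(-239*84 + 12655) = (2800 + 110)/(-239*84 + 12655) = 2910/(-20076 + 12655) = 2910/(-7421) = 2910*(-1/7421) = -2910/7421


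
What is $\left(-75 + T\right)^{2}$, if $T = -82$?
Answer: $24649$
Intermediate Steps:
$\left(-75 + T\right)^{2} = \left(-75 - 82\right)^{2} = \left(-157\right)^{2} = 24649$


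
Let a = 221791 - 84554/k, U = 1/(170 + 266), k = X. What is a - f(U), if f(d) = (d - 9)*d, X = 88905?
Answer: 3748359717417211/16900484880 ≈ 2.2179e+5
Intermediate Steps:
k = 88905
U = 1/436 ≈ 0.0022936
f(d) = d*(-9 + d) (f(d) = (-9 + d)*d = d*(-9 + d))
a = 19718244301/88905 (a = 221791 - 84554/88905 = 19718244301/88905 ≈ 2.2179e+5)
a - f(U) = 19718244301/88905 - (-9 + 1/436)/436 = 19718244301/88905 - (-3923)/(436*436) = 19718244301/88905 - 1*(-3923/190096) = 19718244301/88905 + 3923/190096 = 3748359717417211/16900484880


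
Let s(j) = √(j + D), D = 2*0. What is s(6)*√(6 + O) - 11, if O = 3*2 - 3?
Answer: -11 + 3*√6 ≈ -3.6515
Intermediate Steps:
D = 0
s(j) = √j (s(j) = √(j + 0) = √j)
O = 3 (O = 6 - 3 = 3)
s(6)*√(6 + O) - 11 = √6*√(6 + 3) - 11 = √6*√9 - 11 = √6*3 - 11 = 3*√6 - 11 = -11 + 3*√6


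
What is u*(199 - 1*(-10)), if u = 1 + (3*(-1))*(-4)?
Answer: 2717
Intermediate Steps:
u = 13 (u = 1 - 3*(-4) = 1 + 12 = 13)
u*(199 - 1*(-10)) = 13*(199 - 1*(-10)) = 13*(199 + 10) = 13*209 = 2717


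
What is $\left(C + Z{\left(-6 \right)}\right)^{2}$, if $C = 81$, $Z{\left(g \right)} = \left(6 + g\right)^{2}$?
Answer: $6561$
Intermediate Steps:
$\left(C + Z{\left(-6 \right)}\right)^{2} = \left(81 + \left(6 - 6\right)^{2}\right)^{2} = \left(81 + 0^{2}\right)^{2} = \left(81 + 0\right)^{2} = 81^{2} = 6561$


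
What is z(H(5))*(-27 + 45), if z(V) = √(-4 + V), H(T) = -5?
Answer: 54*I ≈ 54.0*I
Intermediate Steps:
z(H(5))*(-27 + 45) = √(-4 - 5)*(-27 + 45) = √(-9)*18 = (3*I)*18 = 54*I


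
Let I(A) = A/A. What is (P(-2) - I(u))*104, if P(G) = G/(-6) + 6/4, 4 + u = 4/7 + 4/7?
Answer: 260/3 ≈ 86.667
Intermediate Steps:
u = -20/7 (u = -4 + (4/7 + 4/7) = -4 + 8/7 = -20/7 ≈ -2.8571)
I(A) = 1
P(G) = 3/2 - G/6 (P(G) = G*(-1/6) + 6*(1/4) = -G/6 + 3/2 = 3/2 - G/6)
(P(-2) - I(u))*104 = ((3/2 - 1/6*(-2)) - 1*1)*104 = ((3/2 + 1/3) - 1)*104 = (11/6 - 1)*104 = (5/6)*104 = 260/3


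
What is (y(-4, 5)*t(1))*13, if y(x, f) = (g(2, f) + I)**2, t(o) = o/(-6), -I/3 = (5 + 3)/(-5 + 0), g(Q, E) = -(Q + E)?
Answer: -1573/150 ≈ -10.487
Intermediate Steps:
g(Q, E) = -E - Q (g(Q, E) = -(E + Q) = -E - Q)
I = 24/5 (I = -3*(5 + 3)/(-5 + 0) = -24/(-5) = -24*(-1)/5 = -3*(-8/5) = 24/5 ≈ 4.8000)
t(o) = -o/6 (t(o) = o*(-1/6) = -o/6)
y(x, f) = (14/5 - f)**2 (y(x, f) = ((-f - 1*2) + 24/5)**2 = ((-f - 2) + 24/5)**2 = ((-2 - f) + 24/5)**2 = (14/5 - f)**2)
(y(-4, 5)*t(1))*13 = (((-14 + 5*5)**2/25)*(-1/6*1))*13 = (((-14 + 25)**2/25)*(-1/6))*13 = (((1/25)*11**2)*(-1/6))*13 = (((1/25)*121)*(-1/6))*13 = ((121/25)*(-1/6))*13 = -121/150*13 = -1573/150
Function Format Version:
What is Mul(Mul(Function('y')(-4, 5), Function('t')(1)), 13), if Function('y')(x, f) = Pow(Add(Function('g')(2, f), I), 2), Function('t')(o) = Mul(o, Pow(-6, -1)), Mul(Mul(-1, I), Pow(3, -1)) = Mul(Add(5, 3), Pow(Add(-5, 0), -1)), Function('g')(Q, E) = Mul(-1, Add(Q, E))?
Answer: Rational(-1573, 150) ≈ -10.487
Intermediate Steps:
Function('g')(Q, E) = Add(Mul(-1, E), Mul(-1, Q)) (Function('g')(Q, E) = Mul(-1, Add(E, Q)) = Add(Mul(-1, E), Mul(-1, Q)))
I = Rational(24, 5) (I = Mul(-3, Mul(Add(5, 3), Pow(Add(-5, 0), -1))) = Mul(-3, Mul(8, Pow(-5, -1))) = Mul(-3, Mul(8, Rational(-1, 5))) = Mul(-3, Rational(-8, 5)) = Rational(24, 5) ≈ 4.8000)
Function('t')(o) = Mul(Rational(-1, 6), o) (Function('t')(o) = Mul(o, Rational(-1, 6)) = Mul(Rational(-1, 6), o))
Function('y')(x, f) = Pow(Add(Rational(14, 5), Mul(-1, f)), 2) (Function('y')(x, f) = Pow(Add(Add(Mul(-1, f), Mul(-1, 2)), Rational(24, 5)), 2) = Pow(Add(Add(Mul(-1, f), -2), Rational(24, 5)), 2) = Pow(Add(Add(-2, Mul(-1, f)), Rational(24, 5)), 2) = Pow(Add(Rational(14, 5), Mul(-1, f)), 2))
Mul(Mul(Function('y')(-4, 5), Function('t')(1)), 13) = Mul(Mul(Mul(Rational(1, 25), Pow(Add(-14, Mul(5, 5)), 2)), Mul(Rational(-1, 6), 1)), 13) = Mul(Mul(Mul(Rational(1, 25), Pow(Add(-14, 25), 2)), Rational(-1, 6)), 13) = Mul(Mul(Mul(Rational(1, 25), Pow(11, 2)), Rational(-1, 6)), 13) = Mul(Mul(Mul(Rational(1, 25), 121), Rational(-1, 6)), 13) = Mul(Mul(Rational(121, 25), Rational(-1, 6)), 13) = Mul(Rational(-121, 150), 13) = Rational(-1573, 150)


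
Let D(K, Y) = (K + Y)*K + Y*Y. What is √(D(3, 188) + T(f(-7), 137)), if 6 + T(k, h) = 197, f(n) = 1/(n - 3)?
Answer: 6*√1003 ≈ 190.02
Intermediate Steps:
D(K, Y) = Y² + K*(K + Y) (D(K, Y) = K*(K + Y) + Y² = Y² + K*(K + Y))
f(n) = 1/(-3 + n)
T(k, h) = 191 (T(k, h) = -6 + 197 = 191)
√(D(3, 188) + T(f(-7), 137)) = √((3² + 188² + 3*188) + 191) = √((9 + 35344 + 564) + 191) = √(35917 + 191) = √36108 = 6*√1003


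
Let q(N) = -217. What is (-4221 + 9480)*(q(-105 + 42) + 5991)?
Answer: 30365466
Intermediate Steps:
(-4221 + 9480)*(q(-105 + 42) + 5991) = (-4221 + 9480)*(-217 + 5991) = 5259*5774 = 30365466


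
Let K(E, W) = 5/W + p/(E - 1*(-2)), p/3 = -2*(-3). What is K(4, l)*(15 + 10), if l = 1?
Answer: 200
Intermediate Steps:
p = 18 (p = 3*(-2*(-3)) = 3*6 = 18)
K(E, W) = 5/W + 18/(2 + E) (K(E, W) = 5/W + 18/(E - 1*(-2)) = 5/W + 18/(E + 2) = 5/W + 18/(2 + E))
K(4, l)*(15 + 10) = ((10 + 5*4 + 18*1)/(1*(2 + 4)))*(15 + 10) = (1*(10 + 20 + 18)/6)*25 = (1*(1/6)*48)*25 = 8*25 = 200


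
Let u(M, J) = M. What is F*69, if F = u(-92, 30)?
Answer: -6348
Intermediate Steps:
F = -92
F*69 = -92*69 = -6348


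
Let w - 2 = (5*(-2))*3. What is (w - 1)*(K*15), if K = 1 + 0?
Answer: -435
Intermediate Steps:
K = 1
w = -28 (w = 2 + (5*(-2))*3 = 2 - 10*3 = 2 - 30 = -28)
(w - 1)*(K*15) = (-28 - 1)*(1*15) = -29*15 = -435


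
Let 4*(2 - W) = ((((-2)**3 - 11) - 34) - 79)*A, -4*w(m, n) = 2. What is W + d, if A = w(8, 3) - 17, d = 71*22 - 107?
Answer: 1759/2 ≈ 879.50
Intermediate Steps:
w(m, n) = -1/2 (w(m, n) = -1/4*2 = -1/2)
d = 1455 (d = 1562 - 107 = 1455)
A = -35/2 (A = -1/2 - 17 = -35/2 ≈ -17.500)
W = -1151/2 (W = 2 - ((((-2)**3 - 11) - 34) - 79)*(-35)/(4*2) = 2 - (((-8 - 11) - 34) - 79)*(-35)/(4*2) = 2 - ((-19 - 34) - 79)*(-35)/(4*2) = 2 - (-53 - 79)*(-35)/(4*2) = 2 - (-33)*(-35)/2 = 2 - 1/4*2310 = 2 - 1155/2 = -1151/2 ≈ -575.50)
W + d = -1151/2 + 1455 = 1759/2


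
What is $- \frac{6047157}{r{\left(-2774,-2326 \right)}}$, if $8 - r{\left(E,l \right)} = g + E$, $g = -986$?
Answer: $- \frac{2015719}{1256} \approx -1604.9$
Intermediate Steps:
$r{\left(E,l \right)} = 994 - E$ ($r{\left(E,l \right)} = 8 - \left(-986 + E\right) = 994 - E$)
$- \frac{6047157}{r{\left(-2774,-2326 \right)}} = - \frac{6047157}{994 - -2774} = - \frac{6047157}{994 + 2774} = - \frac{6047157}{3768} = \left(-6047157\right) \frac{1}{3768} = - \frac{2015719}{1256}$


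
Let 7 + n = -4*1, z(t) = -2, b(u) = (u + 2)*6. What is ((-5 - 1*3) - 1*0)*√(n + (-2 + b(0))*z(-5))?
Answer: -8*I*√31 ≈ -44.542*I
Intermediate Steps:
b(u) = 12 + 6*u (b(u) = (2 + u)*6 = 12 + 6*u)
n = -11 (n = -7 - 4*1 = -7 - 4 = -11)
((-5 - 1*3) - 1*0)*√(n + (-2 + b(0))*z(-5)) = ((-5 - 1*3) - 1*0)*√(-11 + (-2 + (12 + 6*0))*(-2)) = ((-5 - 3) + 0)*√(-11 + (-2 + (12 + 0))*(-2)) = (-8 + 0)*√(-11 + (-2 + 12)*(-2)) = -8*√(-11 + 10*(-2)) = -8*√(-11 - 20) = -8*I*√31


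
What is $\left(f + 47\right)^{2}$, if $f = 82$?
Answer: $16641$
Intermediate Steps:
$\left(f + 47\right)^{2} = \left(82 + 47\right)^{2} = 129^{2} = 16641$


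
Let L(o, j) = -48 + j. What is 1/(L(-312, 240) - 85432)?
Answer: -1/85240 ≈ -1.1732e-5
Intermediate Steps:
1/(L(-312, 240) - 85432) = 1/((-48 + 240) - 85432) = 1/(192 - 85432) = 1/(-85240) = -1/85240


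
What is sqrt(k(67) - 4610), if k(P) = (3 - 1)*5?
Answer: 10*I*sqrt(46) ≈ 67.823*I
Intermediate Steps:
k(P) = 10 (k(P) = 2*5 = 10)
sqrt(k(67) - 4610) = sqrt(10 - 4610) = sqrt(-4600) = 10*I*sqrt(46)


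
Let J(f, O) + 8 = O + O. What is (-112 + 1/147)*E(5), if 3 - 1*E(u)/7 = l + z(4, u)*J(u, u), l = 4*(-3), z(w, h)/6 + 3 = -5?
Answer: -609131/7 ≈ -87019.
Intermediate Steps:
z(w, h) = -48 (z(w, h) = -18 + 6*(-5) = -18 - 30 = -48)
J(f, O) = -8 + 2*O (J(f, O) = -8 + (O + O) = -8 + 2*O)
l = -12
E(u) = -2583 + 672*u (E(u) = 21 - 7*(-12 - 48*(-8 + 2*u)) = 21 - 7*(-12 + (384 - 96*u)) = 21 - 7*(372 - 96*u) = 21 + (-2604 + 672*u) = -2583 + 672*u)
(-112 + 1/147)*E(5) = (-112 + 1/147)*(-2583 + 672*5) = (-112 + 1/147)*(-2583 + 3360) = -16463/147*777 = -609131/7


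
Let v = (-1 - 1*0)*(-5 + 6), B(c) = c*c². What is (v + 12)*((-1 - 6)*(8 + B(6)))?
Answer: -17248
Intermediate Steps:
B(c) = c³
v = -1 (v = (-1 + 0)*1 = -1*1 = -1)
(v + 12)*((-1 - 6)*(8 + B(6))) = (-1 + 12)*((-1 - 6)*(8 + 6³)) = 11*(-7*(8 + 216)) = 11*(-7*224) = 11*(-1568) = -17248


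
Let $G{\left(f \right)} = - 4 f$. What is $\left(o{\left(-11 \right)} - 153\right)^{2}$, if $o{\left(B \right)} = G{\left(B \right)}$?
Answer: $11881$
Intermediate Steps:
$o{\left(B \right)} = - 4 B$
$\left(o{\left(-11 \right)} - 153\right)^{2} = \left(\left(-4\right) \left(-11\right) - 153\right)^{2} = \left(44 - 153\right)^{2} = \left(-109\right)^{2} = 11881$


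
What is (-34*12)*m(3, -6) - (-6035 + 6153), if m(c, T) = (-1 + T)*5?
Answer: 14162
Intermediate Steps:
m(c, T) = -5 + 5*T
(-34*12)*m(3, -6) - (-6035 + 6153) = (-34*12)*(-5 + 5*(-6)) - (-6035 + 6153) = -408*(-5 - 30) - 1*118 = -408*(-35) - 118 = 14280 - 118 = 14162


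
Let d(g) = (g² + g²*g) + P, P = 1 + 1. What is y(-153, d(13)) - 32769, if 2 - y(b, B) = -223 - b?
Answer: -32697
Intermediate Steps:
P = 2
d(g) = 2 + g² + g³ (d(g) = (g² + g²*g) + 2 = (g² + g³) + 2 = 2 + g² + g³)
y(b, B) = 225 + b (y(b, B) = 2 - (-223 - b) = 2 + (223 + b) = 225 + b)
y(-153, d(13)) - 32769 = (225 - 153) - 32769 = 72 - 32769 = -32697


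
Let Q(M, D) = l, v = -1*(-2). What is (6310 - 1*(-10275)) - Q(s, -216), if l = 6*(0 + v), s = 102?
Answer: 16573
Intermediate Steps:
v = 2
l = 12 (l = 6*(0 + 2) = 6*2 = 12)
Q(M, D) = 12
(6310 - 1*(-10275)) - Q(s, -216) = (6310 - 1*(-10275)) - 1*12 = (6310 + 10275) - 12 = 16585 - 12 = 16573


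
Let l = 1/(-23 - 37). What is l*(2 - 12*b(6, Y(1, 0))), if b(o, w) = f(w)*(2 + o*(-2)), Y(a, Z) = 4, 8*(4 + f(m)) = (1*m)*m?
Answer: 119/30 ≈ 3.9667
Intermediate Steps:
f(m) = -4 + m²/8 (f(m) = -4 + ((1*m)*m)/8 = -4 + (m*m)/8 = -4 + m²/8)
b(o, w) = (-4 + w²/8)*(2 - 2*o) (b(o, w) = (-4 + w²/8)*(2 + o*(-2)) = (-4 + w²/8)*(2 - 2*o))
l = -1/60 (l = 1/(-60) = -1/60 ≈ -0.016667)
l*(2 - 12*b(6, Y(1, 0))) = -(2 - (-3)*(-1 + 6)*(-32 + 4²))/60 = -(2 - (-3)*5*(-32 + 16))/60 = -(2 - (-3)*5*(-16))/60 = -(2 - 12*20)/60 = -(2 - 240)/60 = -1/60*(-238) = 119/30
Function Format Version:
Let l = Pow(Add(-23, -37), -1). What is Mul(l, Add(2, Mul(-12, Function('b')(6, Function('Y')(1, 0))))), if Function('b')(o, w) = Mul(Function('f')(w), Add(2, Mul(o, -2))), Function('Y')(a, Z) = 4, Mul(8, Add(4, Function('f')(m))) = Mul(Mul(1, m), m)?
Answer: Rational(119, 30) ≈ 3.9667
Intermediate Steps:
Function('f')(m) = Add(-4, Mul(Rational(1, 8), Pow(m, 2))) (Function('f')(m) = Add(-4, Mul(Rational(1, 8), Mul(Mul(1, m), m))) = Add(-4, Mul(Rational(1, 8), Mul(m, m))) = Add(-4, Mul(Rational(1, 8), Pow(m, 2))))
Function('b')(o, w) = Mul(Add(-4, Mul(Rational(1, 8), Pow(w, 2))), Add(2, Mul(-2, o))) (Function('b')(o, w) = Mul(Add(-4, Mul(Rational(1, 8), Pow(w, 2))), Add(2, Mul(o, -2))) = Mul(Add(-4, Mul(Rational(1, 8), Pow(w, 2))), Add(2, Mul(-2, o))))
l = Rational(-1, 60) (l = Pow(-60, -1) = Rational(-1, 60) ≈ -0.016667)
Mul(l, Add(2, Mul(-12, Function('b')(6, Function('Y')(1, 0))))) = Mul(Rational(-1, 60), Add(2, Mul(-12, Mul(Rational(-1, 4), Add(-1, 6), Add(-32, Pow(4, 2)))))) = Mul(Rational(-1, 60), Add(2, Mul(-12, Mul(Rational(-1, 4), 5, Add(-32, 16))))) = Mul(Rational(-1, 60), Add(2, Mul(-12, Mul(Rational(-1, 4), 5, -16)))) = Mul(Rational(-1, 60), Add(2, Mul(-12, 20))) = Mul(Rational(-1, 60), Add(2, -240)) = Mul(Rational(-1, 60), -238) = Rational(119, 30)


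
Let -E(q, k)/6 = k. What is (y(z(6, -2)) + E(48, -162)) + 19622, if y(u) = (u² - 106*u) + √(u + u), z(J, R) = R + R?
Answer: 21034 + 2*I*√2 ≈ 21034.0 + 2.8284*I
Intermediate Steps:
E(q, k) = -6*k
z(J, R) = 2*R
y(u) = u² - 106*u + √2*√u (y(u) = (u² - 106*u) + √(2*u) = (u² - 106*u) + √2*√u = u² - 106*u + √2*√u)
(y(z(6, -2)) + E(48, -162)) + 19622 = (((2*(-2))² - 212*(-2) + √2*√(2*(-2))) - 6*(-162)) + 19622 = (((-4)² - 106*(-4) + √2*√(-4)) + 972) + 19622 = ((16 + 424 + √2*(2*I)) + 972) + 19622 = ((16 + 424 + 2*I*√2) + 972) + 19622 = ((440 + 2*I*√2) + 972) + 19622 = (1412 + 2*I*√2) + 19622 = 21034 + 2*I*√2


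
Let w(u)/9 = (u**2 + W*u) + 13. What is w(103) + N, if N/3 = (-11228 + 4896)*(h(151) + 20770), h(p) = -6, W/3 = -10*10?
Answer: -394615446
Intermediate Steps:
W = -300 (W = 3*(-10*10) = 3*(-100) = -300)
w(u) = 117 - 2700*u + 9*u**2 (w(u) = 9*((u**2 - 300*u) + 13) = 9*(13 + u**2 - 300*u) = 117 - 2700*u + 9*u**2)
N = -394432944 (N = 3*((-11228 + 4896)*(-6 + 20770)) = 3*(-6332*20764) = 3*(-131477648) = -394432944)
w(103) + N = (117 - 2700*103 + 9*103**2) - 394432944 = (117 - 278100 + 9*10609) - 394432944 = (117 - 278100 + 95481) - 394432944 = -182502 - 394432944 = -394615446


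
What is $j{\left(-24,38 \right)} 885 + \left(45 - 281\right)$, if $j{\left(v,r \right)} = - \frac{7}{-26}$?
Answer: $\frac{59}{26} \approx 2.2692$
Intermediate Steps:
$j{\left(v,r \right)} = \frac{7}{26}$ ($j{\left(v,r \right)} = \left(-7\right) \left(- \frac{1}{26}\right) = \frac{7}{26}$)
$j{\left(-24,38 \right)} 885 + \left(45 - 281\right) = \frac{7}{26} \cdot 885 + \left(45 - 281\right) = \frac{6195}{26} - 236 = \frac{59}{26}$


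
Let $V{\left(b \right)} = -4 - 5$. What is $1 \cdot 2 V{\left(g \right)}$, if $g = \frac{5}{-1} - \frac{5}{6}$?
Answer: $-18$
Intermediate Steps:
$g = - \frac{35}{6}$ ($g = 5 \left(-1\right) - \frac{5}{6} = -5 - \frac{5}{6} = - \frac{35}{6} \approx -5.8333$)
$V{\left(b \right)} = -9$ ($V{\left(b \right)} = -4 - 5 = -9$)
$1 \cdot 2 V{\left(g \right)} = 1 \cdot 2 \left(-9\right) = 2 \left(-9\right) = -18$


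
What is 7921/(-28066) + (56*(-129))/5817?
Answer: -11848821/7774282 ≈ -1.5241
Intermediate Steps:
7921/(-28066) + (56*(-129))/5817 = 7921*(-1/28066) - 7224*1/5817 = -7921/28066 - 344/277 = -11848821/7774282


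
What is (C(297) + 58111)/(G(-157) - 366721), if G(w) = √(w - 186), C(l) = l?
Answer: -2677430021/16810536523 - 51107*I*√7/16810536523 ≈ -0.15927 - 8.0436e-6*I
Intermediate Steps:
G(w) = √(-186 + w)
(C(297) + 58111)/(G(-157) - 366721) = (297 + 58111)/(√(-186 - 157) - 366721) = 58408/(√(-343) - 366721) = 58408/(7*I*√7 - 366721) = 58408/(-366721 + 7*I*√7)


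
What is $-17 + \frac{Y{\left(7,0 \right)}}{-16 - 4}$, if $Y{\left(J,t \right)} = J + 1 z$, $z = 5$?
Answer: $- \frac{88}{5} \approx -17.6$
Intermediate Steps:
$Y{\left(J,t \right)} = 5 + J$ ($Y{\left(J,t \right)} = J + 1 \cdot 5 = J + 5 = 5 + J$)
$-17 + \frac{Y{\left(7,0 \right)}}{-16 - 4} = -17 + \frac{5 + 7}{-16 - 4} = -17 + \frac{12}{-20} = -17 + 12 \left(- \frac{1}{20}\right) = -17 - \frac{3}{5} = - \frac{88}{5}$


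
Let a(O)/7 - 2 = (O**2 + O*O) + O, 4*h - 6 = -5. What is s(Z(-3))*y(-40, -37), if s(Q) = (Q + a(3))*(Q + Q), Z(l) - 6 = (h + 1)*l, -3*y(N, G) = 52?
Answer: -25467/2 ≈ -12734.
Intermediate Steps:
h = 1/4 (h = 3/2 + (1/4)*(-5) = 3/2 - 5/4 = 1/4 ≈ 0.25000)
a(O) = 14 + 7*O + 14*O**2 (a(O) = 14 + 7*((O**2 + O*O) + O) = 14 + 7*((O**2 + O**2) + O) = 14 + 7*(2*O**2 + O) = 14 + 7*(O + 2*O**2) = 14 + (7*O + 14*O**2) = 14 + 7*O + 14*O**2)
y(N, G) = -52/3 (y(N, G) = -1/3*52 = -52/3)
Z(l) = 6 + 5*l/4 (Z(l) = 6 + (1/4 + 1)*l = 6 + 5*l/4)
s(Q) = 2*Q*(161 + Q) (s(Q) = (Q + (14 + 7*3 + 14*3**2))*(Q + Q) = (Q + (14 + 21 + 14*9))*(2*Q) = (Q + (14 + 21 + 126))*(2*Q) = (Q + 161)*(2*Q) = (161 + Q)*(2*Q) = 2*Q*(161 + Q))
s(Z(-3))*y(-40, -37) = (2*(6 + (5/4)*(-3))*(161 + (6 + (5/4)*(-3))))*(-52/3) = (2*(6 - 15/4)*(161 + (6 - 15/4)))*(-52/3) = (2*(9/4)*(161 + 9/4))*(-52/3) = (2*(9/4)*(653/4))*(-52/3) = (5877/8)*(-52/3) = -25467/2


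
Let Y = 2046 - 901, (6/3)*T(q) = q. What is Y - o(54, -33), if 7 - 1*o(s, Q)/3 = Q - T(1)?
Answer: 2047/2 ≈ 1023.5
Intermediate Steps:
T(q) = q/2
o(s, Q) = 45/2 - 3*Q (o(s, Q) = 21 - 3*(Q - 1/2) = 21 - 3*(-1/2 + Q) = 21 + (3/2 - 3*Q) = 45/2 - 3*Q)
Y = 1145
Y - o(54, -33) = 1145 - (45/2 - 3*(-33)) = 1145 - (45/2 + 99) = 1145 - 1*243/2 = 1145 - 243/2 = 2047/2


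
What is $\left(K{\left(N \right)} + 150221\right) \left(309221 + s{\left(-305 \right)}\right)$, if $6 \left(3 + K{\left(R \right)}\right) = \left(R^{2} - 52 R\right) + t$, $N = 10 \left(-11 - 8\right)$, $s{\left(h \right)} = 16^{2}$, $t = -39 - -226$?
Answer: $\frac{97740573525}{2} \approx 4.887 \cdot 10^{10}$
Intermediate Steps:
$t = 187$ ($t = -39 + 226 = 187$)
$s{\left(h \right)} = 256$
$N = -190$ ($N = 10 \left(-19\right) = -190$)
$K{\left(R \right)} = \frac{169}{6} - \frac{26 R}{3} + \frac{R^{2}}{6}$ ($K{\left(R \right)} = -3 + \frac{\left(R^{2} - 52 R\right) + 187}{6} = -3 + \frac{187 + R^{2} - 52 R}{6} = -3 + \left(\frac{187}{6} - \frac{26 R}{3} + \frac{R^{2}}{6}\right) = \frac{169}{6} - \frac{26 R}{3} + \frac{R^{2}}{6}$)
$\left(K{\left(N \right)} + 150221\right) \left(309221 + s{\left(-305 \right)}\right) = \left(\left(\frac{169}{6} - - \frac{4940}{3} + \frac{\left(-190\right)^{2}}{6}\right) + 150221\right) \left(309221 + 256\right) = \left(\left(\frac{169}{6} + \frac{4940}{3} + \frac{1}{6} \cdot 36100\right) + 150221\right) 309477 = \left(\left(\frac{169}{6} + \frac{4940}{3} + \frac{18050}{3}\right) + 150221\right) 309477 = \left(\frac{15383}{2} + 150221\right) 309477 = \frac{315825}{2} \cdot 309477 = \frac{97740573525}{2}$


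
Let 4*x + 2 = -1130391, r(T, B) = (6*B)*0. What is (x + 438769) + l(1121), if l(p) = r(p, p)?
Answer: 624683/4 ≈ 1.5617e+5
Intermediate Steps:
r(T, B) = 0
l(p) = 0
x = -1130393/4 (x = -1/2 + (1/4)*(-1130391) = -1/2 - 1130391/4 = -1130393/4 ≈ -2.8260e+5)
(x + 438769) + l(1121) = (-1130393/4 + 438769) + 0 = 624683/4 + 0 = 624683/4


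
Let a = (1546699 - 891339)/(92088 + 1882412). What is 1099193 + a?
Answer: 108517861693/98725 ≈ 1.0992e+6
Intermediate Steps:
a = 32768/98725 (a = 655360/1974500 = 655360*(1/1974500) = 32768/98725 ≈ 0.33191)
1099193 + a = 1099193 + 32768/98725 = 108517861693/98725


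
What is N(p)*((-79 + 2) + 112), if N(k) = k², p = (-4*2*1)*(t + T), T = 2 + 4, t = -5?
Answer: 2240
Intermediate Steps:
T = 6
p = -8 (p = (-4*2*1)*(-5 + 6) = -8*1*1 = -8*1 = -8)
N(p)*((-79 + 2) + 112) = (-8)²*((-79 + 2) + 112) = 64*(-77 + 112) = 64*35 = 2240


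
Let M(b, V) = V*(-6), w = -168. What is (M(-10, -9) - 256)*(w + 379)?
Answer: -42622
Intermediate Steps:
M(b, V) = -6*V
(M(-10, -9) - 256)*(w + 379) = (-6*(-9) - 256)*(-168 + 379) = (54 - 256)*211 = -202*211 = -42622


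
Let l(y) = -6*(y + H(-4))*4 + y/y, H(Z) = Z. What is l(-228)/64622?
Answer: 5569/64622 ≈ 0.086178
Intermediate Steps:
l(y) = 97 - 24*y (l(y) = -6*(y - 4)*4 + y/y = -6*(-4 + y)*4 + 1 = (24 - 6*y)*4 + 1 = (96 - 24*y) + 1 = 97 - 24*y)
l(-228)/64622 = (97 - 24*(-228))/64622 = (97 + 5472)*(1/64622) = 5569*(1/64622) = 5569/64622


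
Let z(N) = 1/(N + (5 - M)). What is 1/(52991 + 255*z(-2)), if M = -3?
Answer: 2/106067 ≈ 1.8856e-5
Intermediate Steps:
z(N) = 1/(8 + N) (z(N) = 1/(N + (5 - 1*(-3))) = 1/(N + (5 + 3)) = 1/(N + 8) = 1/(8 + N))
1/(52991 + 255*z(-2)) = 1/(52991 + 255/(8 - 2)) = 1/(52991 + 255/6) = 1/(52991 + 255*(1/6)) = 1/(52991 + 85/2) = 1/(106067/2) = 2/106067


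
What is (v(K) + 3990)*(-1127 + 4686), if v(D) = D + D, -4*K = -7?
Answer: 28425733/2 ≈ 1.4213e+7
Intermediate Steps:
K = 7/4 (K = -1/4*(-7) = 7/4 ≈ 1.7500)
v(D) = 2*D
(v(K) + 3990)*(-1127 + 4686) = (2*(7/4) + 3990)*(-1127 + 4686) = (7/2 + 3990)*3559 = (7987/2)*3559 = 28425733/2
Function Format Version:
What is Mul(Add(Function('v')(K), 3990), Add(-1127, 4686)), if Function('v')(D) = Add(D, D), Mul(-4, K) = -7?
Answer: Rational(28425733, 2) ≈ 1.4213e+7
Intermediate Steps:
K = Rational(7, 4) (K = Mul(Rational(-1, 4), -7) = Rational(7, 4) ≈ 1.7500)
Function('v')(D) = Mul(2, D)
Mul(Add(Function('v')(K), 3990), Add(-1127, 4686)) = Mul(Add(Mul(2, Rational(7, 4)), 3990), Add(-1127, 4686)) = Mul(Add(Rational(7, 2), 3990), 3559) = Mul(Rational(7987, 2), 3559) = Rational(28425733, 2)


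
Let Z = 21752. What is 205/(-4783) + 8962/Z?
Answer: 19203043/52019908 ≈ 0.36915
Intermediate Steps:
205/(-4783) + 8962/Z = 205/(-4783) + 8962/21752 = 205*(-1/4783) + 8962*(1/21752) = -205/4783 + 4481/10876 = 19203043/52019908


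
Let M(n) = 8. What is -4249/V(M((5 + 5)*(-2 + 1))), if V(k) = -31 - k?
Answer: 4249/39 ≈ 108.95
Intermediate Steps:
-4249/V(M((5 + 5)*(-2 + 1))) = -4249/(-31 - 1*8) = -4249/(-31 - 8) = -4249/(-39) = -4249*(-1/39) = 4249/39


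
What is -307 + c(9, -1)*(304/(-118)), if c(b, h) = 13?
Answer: -20089/59 ≈ -340.49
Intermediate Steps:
-307 + c(9, -1)*(304/(-118)) = -307 + 13*(304/(-118)) = -307 + 13*(304*(-1/118)) = -307 + 13*(-152/59) = -307 - 1976/59 = -20089/59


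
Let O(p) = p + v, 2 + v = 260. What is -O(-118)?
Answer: -140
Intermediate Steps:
v = 258 (v = -2 + 260 = 258)
O(p) = 258 + p (O(p) = p + 258 = 258 + p)
-O(-118) = -(258 - 118) = -1*140 = -140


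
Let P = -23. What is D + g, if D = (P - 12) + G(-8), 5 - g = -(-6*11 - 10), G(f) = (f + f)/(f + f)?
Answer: -105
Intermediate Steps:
G(f) = 1 (G(f) = (2*f)/((2*f)) = (2*f)*(1/(2*f)) = 1)
g = -71 (g = 5 - (-1)*(-6*11 - 10) = 5 - (-1)*(-66 - 10) = 5 - (-1)*(-76) = 5 - 1*76 = 5 - 76 = -71)
D = -34 (D = (-23 - 12) + 1 = -35 + 1 = -34)
D + g = -34 - 71 = -105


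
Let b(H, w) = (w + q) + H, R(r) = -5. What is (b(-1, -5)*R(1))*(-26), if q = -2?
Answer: -1040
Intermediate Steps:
b(H, w) = -2 + H + w (b(H, w) = (w - 2) + H = (-2 + w) + H = -2 + H + w)
(b(-1, -5)*R(1))*(-26) = ((-2 - 1 - 5)*(-5))*(-26) = -8*(-5)*(-26) = 40*(-26) = -1040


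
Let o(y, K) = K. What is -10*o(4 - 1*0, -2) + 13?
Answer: 33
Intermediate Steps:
-10*o(4 - 1*0, -2) + 13 = -10*(-2) + 13 = 20 + 13 = 33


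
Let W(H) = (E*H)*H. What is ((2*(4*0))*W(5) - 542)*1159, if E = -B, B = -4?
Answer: -628178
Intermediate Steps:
E = 4 (E = -1*(-4) = 4)
W(H) = 4*H**2 (W(H) = (4*H)*H = 4*H**2)
((2*(4*0))*W(5) - 542)*1159 = ((2*(4*0))*(4*5**2) - 542)*1159 = ((2*0)*(4*25) - 542)*1159 = (0*100 - 542)*1159 = (0 - 542)*1159 = -542*1159 = -628178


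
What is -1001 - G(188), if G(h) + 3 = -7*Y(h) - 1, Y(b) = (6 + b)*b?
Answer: 254307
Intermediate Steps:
Y(b) = b*(6 + b)
G(h) = -4 - 7*h*(6 + h) (G(h) = -3 + (-7*h*(6 + h) - 1) = -3 + (-1 - 7*h*(6 + h)) = -4 - 7*h*(6 + h))
-1001 - G(188) = -1001 - (-4 - 7*188*(6 + 188)) = -1001 - (-4 - 7*188*194) = -1001 - (-4 - 255304) = -1001 - 1*(-255308) = -1001 + 255308 = 254307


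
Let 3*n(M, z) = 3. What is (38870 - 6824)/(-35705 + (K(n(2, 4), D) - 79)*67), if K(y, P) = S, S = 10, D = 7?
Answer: -16023/20164 ≈ -0.79463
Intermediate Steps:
n(M, z) = 1 (n(M, z) = (⅓)*3 = 1)
K(y, P) = 10
(38870 - 6824)/(-35705 + (K(n(2, 4), D) - 79)*67) = (38870 - 6824)/(-35705 + (10 - 79)*67) = 32046/(-35705 - 69*67) = 32046/(-35705 - 4623) = 32046/(-40328) = 32046*(-1/40328) = -16023/20164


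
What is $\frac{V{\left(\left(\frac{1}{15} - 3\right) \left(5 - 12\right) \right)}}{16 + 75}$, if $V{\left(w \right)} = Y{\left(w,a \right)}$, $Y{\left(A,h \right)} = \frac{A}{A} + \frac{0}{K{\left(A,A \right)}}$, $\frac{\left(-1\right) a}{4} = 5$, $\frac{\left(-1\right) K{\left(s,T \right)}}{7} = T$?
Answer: $\frac{1}{91} \approx 0.010989$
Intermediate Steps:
$K{\left(s,T \right)} = - 7 T$
$a = -20$ ($a = \left(-4\right) 5 = -20$)
$Y{\left(A,h \right)} = 1$ ($Y{\left(A,h \right)} = \frac{A}{A} + \frac{0}{\left(-7\right) A} = 1 + 0 \left(- \frac{1}{7 A}\right) = 1 + 0 = 1$)
$V{\left(w \right)} = 1$
$\frac{V{\left(\left(\frac{1}{15} - 3\right) \left(5 - 12\right) \right)}}{16 + 75} = \frac{1}{16 + 75} \cdot 1 = \frac{1}{91} \cdot 1 = \frac{1}{91}$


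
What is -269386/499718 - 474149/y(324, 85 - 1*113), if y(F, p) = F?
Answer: -118514035523/80954316 ≈ -1464.0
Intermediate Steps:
-269386/499718 - 474149/y(324, 85 - 1*113) = -269386/499718 - 474149/324 = -269386*1/499718 - 474149*1/324 = -134693/249859 - 474149/324 = -118514035523/80954316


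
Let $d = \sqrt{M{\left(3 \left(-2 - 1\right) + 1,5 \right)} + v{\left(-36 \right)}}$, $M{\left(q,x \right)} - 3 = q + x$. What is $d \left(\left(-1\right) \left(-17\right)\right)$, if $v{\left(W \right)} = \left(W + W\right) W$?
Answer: $612 \sqrt{2} \approx 865.5$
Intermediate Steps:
$v{\left(W \right)} = 2 W^{2}$ ($v{\left(W \right)} = 2 W W = 2 W^{2}$)
$M{\left(q,x \right)} = 3 + q + x$ ($M{\left(q,x \right)} = 3 + \left(q + x\right) = 3 + q + x$)
$d = 36 \sqrt{2}$ ($d = \sqrt{\left(3 + \left(3 \left(-2 - 1\right) + 1\right) + 5\right) + 2 \left(-36\right)^{2}} = \sqrt{\left(3 + \left(3 \left(-3\right) + 1\right) + 5\right) + 2 \cdot 1296} = \sqrt{\left(3 + \left(-9 + 1\right) + 5\right) + 2592} = \sqrt{\left(3 - 8 + 5\right) + 2592} = \sqrt{0 + 2592} = \sqrt{2592} = 36 \sqrt{2} \approx 50.912$)
$d \left(\left(-1\right) \left(-17\right)\right) = 36 \sqrt{2} \left(\left(-1\right) \left(-17\right)\right) = 36 \sqrt{2} \cdot 17 = 612 \sqrt{2}$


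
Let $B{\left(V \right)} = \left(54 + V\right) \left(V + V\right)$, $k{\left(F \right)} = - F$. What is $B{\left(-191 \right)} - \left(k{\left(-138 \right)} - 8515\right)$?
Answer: $60711$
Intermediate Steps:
$B{\left(V \right)} = 2 V \left(54 + V\right)$ ($B{\left(V \right)} = \left(54 + V\right) 2 V = 2 V \left(54 + V\right)$)
$B{\left(-191 \right)} - \left(k{\left(-138 \right)} - 8515\right) = 2 \left(-191\right) \left(54 - 191\right) - \left(\left(-1\right) \left(-138\right) - 8515\right) = 2 \left(-191\right) \left(-137\right) - \left(138 - 8515\right) = 52334 - -8377 = 52334 + 8377 = 60711$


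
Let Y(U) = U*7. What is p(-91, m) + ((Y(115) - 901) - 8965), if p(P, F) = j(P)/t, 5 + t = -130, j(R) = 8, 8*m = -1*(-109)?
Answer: -1223243/135 ≈ -9061.1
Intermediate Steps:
m = 109/8 (m = (-1*(-109))/8 = (1/8)*109 = 109/8 ≈ 13.625)
t = -135 (t = -5 - 130 = -135)
Y(U) = 7*U
p(P, F) = -8/135 (p(P, F) = 8/(-135) = 8*(-1/135) = -8/135)
p(-91, m) + ((Y(115) - 901) - 8965) = -8/135 + ((7*115 - 901) - 8965) = -8/135 + ((805 - 901) - 8965) = -8/135 + (-96 - 8965) = -8/135 - 9061 = -1223243/135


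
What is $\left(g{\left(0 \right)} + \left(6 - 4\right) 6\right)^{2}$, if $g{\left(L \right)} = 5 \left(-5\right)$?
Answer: $169$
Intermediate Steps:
$g{\left(L \right)} = -25$
$\left(g{\left(0 \right)} + \left(6 - 4\right) 6\right)^{2} = \left(-25 + \left(6 - 4\right) 6\right)^{2} = \left(-25 + 2 \cdot 6\right)^{2} = \left(-25 + 12\right)^{2} = \left(-13\right)^{2} = 169$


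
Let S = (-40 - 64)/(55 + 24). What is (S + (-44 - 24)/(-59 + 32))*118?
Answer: 302552/2133 ≈ 141.84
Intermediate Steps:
S = -104/79 ≈ -1.3165
(S + (-44 - 24)/(-59 + 32))*118 = (-104/79 + (-44 - 24)/(-59 + 32))*118 = (-104/79 - 68/(-27))*118 = (-104/79 - 68*(-1/27))*118 = (-104/79 + 68/27)*118 = (2564/2133)*118 = 302552/2133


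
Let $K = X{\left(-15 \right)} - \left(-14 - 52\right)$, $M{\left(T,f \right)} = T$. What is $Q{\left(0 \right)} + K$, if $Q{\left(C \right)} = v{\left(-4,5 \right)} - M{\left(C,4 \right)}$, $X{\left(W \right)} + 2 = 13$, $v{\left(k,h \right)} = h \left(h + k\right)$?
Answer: $82$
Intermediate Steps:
$X{\left(W \right)} = 11$ ($X{\left(W \right)} = -2 + 13 = 11$)
$Q{\left(C \right)} = 5 - C$ ($Q{\left(C \right)} = 5 \left(5 - 4\right) - C = 5 \cdot 1 - C = 5 - C$)
$K = 77$ ($K = 11 - \left(-14 - 52\right) = 11 - -66 = 11 + 66 = 77$)
$Q{\left(0 \right)} + K = \left(5 - 0\right) + 77 = \left(5 + 0\right) + 77 = 5 + 77 = 82$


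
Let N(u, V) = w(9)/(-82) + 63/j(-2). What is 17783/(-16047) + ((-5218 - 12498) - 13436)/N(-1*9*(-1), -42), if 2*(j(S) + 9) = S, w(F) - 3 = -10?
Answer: 51228026989/10221939 ≈ 5011.6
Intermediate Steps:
w(F) = -7 (w(F) = 3 - 10 = -7)
j(S) = -9 + S/2
N(u, V) = -1274/205 (N(u, V) = -7/(-82) + 63/(-9 + (½)*(-2)) = -7*(-1/82) + 63/(-9 - 1) = 7/82 + 63/(-10) = 7/82 + 63*(-⅒) = 7/82 - 63/10 = -1274/205)
17783/(-16047) + ((-5218 - 12498) - 13436)/N(-1*9*(-1), -42) = 17783/(-16047) + ((-5218 - 12498) - 13436)/(-1274/205) = 17783*(-1/16047) + (-17716 - 13436)*(-205/1274) = -17783/16047 - 31152*(-205/1274) = -17783/16047 + 3193080/637 = 51228026989/10221939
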